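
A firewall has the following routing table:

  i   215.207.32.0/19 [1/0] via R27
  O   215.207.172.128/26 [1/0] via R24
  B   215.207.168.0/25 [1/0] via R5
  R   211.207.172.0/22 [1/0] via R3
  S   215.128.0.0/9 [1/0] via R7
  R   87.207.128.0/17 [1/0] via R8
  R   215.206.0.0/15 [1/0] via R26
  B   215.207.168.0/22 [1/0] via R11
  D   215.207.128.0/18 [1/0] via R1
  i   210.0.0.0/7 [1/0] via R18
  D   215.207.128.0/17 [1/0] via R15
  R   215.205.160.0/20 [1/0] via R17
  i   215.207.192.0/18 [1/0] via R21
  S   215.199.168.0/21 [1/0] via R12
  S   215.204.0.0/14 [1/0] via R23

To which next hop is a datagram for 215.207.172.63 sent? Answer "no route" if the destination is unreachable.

R1

Routes whose prefix contains 215.207.172.63:
  215.128.0.0/9 (215.128.0.0 - 215.255.255.255) -> R7
  215.204.0.0/14 (215.204.0.0 - 215.207.255.255) -> R23
  215.206.0.0/15 (215.206.0.0 - 215.207.255.255) -> R26
  215.207.128.0/17 (215.207.128.0 - 215.207.255.255) -> R15
  215.207.128.0/18 (215.207.128.0 - 215.207.191.255) -> R1
More-specific entries that do NOT match:
  215.207.172.128/26 (215.207.172.128 - 215.207.172.191) does not contain 215.207.172.63
  215.207.168.0/25 (215.207.168.0 - 215.207.168.127) does not contain 215.207.172.63
  211.207.172.0/22 (211.207.172.0 - 211.207.175.255) does not contain 215.207.172.63
  215.207.168.0/22 (215.207.168.0 - 215.207.171.255) does not contain 215.207.172.63
  215.199.168.0/21 (215.199.168.0 - 215.199.175.255) does not contain 215.207.172.63
  215.205.160.0/20 (215.205.160.0 - 215.205.175.255) does not contain 215.207.172.63
  215.207.32.0/19 (215.207.32.0 - 215.207.63.255) does not contain 215.207.172.63
Longest matching prefix is /18 -> next hop R1.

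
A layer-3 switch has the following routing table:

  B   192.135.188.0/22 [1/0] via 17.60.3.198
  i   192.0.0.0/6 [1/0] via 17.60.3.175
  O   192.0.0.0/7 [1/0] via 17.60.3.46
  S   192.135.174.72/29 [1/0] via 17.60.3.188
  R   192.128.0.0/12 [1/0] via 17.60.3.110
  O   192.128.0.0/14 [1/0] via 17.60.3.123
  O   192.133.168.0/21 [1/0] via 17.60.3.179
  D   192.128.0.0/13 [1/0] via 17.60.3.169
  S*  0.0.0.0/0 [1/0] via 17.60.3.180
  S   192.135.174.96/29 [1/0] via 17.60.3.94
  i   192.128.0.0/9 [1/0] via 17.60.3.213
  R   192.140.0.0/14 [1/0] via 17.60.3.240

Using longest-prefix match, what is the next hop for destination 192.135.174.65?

Routes whose prefix contains 192.135.174.65:
  0.0.0.0/0 (default, matches everything) -> 17.60.3.180
  192.0.0.0/6 (192.0.0.0 - 195.255.255.255) -> 17.60.3.175
  192.0.0.0/7 (192.0.0.0 - 193.255.255.255) -> 17.60.3.46
  192.128.0.0/9 (192.128.0.0 - 192.255.255.255) -> 17.60.3.213
  192.128.0.0/12 (192.128.0.0 - 192.143.255.255) -> 17.60.3.110
  192.128.0.0/13 (192.128.0.0 - 192.135.255.255) -> 17.60.3.169
More-specific entries that do NOT match:
  192.135.174.72/29 (192.135.174.72 - 192.135.174.79) does not contain 192.135.174.65
  192.135.174.96/29 (192.135.174.96 - 192.135.174.103) does not contain 192.135.174.65
  192.135.188.0/22 (192.135.188.0 - 192.135.191.255) does not contain 192.135.174.65
  192.133.168.0/21 (192.133.168.0 - 192.133.175.255) does not contain 192.135.174.65
  192.128.0.0/14 (192.128.0.0 - 192.131.255.255) does not contain 192.135.174.65
  192.140.0.0/14 (192.140.0.0 - 192.143.255.255) does not contain 192.135.174.65
Longest matching prefix is /13 -> next hop 17.60.3.169.

17.60.3.169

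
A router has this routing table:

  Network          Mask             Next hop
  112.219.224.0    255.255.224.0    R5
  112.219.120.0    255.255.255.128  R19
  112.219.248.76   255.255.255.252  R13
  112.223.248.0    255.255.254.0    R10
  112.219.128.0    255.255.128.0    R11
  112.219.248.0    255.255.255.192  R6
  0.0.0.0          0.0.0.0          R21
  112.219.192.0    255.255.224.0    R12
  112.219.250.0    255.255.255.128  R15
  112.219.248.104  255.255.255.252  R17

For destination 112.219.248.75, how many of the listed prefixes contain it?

Prefixes containing 112.219.248.75:
  0.0.0.0/0 (default, matches everything)
  112.219.128.0/17 (112.219.128.0 - 112.219.255.255)
  112.219.224.0/19 (112.219.224.0 - 112.219.255.255)
Total matching entries: 3.

3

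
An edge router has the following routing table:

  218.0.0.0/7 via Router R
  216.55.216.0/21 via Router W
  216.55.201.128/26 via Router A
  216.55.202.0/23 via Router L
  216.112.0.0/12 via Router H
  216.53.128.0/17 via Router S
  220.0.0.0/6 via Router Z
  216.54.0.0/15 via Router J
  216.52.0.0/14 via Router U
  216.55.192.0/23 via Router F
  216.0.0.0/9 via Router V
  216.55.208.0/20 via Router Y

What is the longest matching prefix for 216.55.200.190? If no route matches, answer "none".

216.54.0.0/15

Entries matching 216.55.200.190:
  216.0.0.0/9 (216.0.0.0 - 216.127.255.255)
  216.52.0.0/14 (216.52.0.0 - 216.55.255.255)
  216.54.0.0/15 (216.54.0.0 - 216.55.255.255)
Most specific is 216.54.0.0/15.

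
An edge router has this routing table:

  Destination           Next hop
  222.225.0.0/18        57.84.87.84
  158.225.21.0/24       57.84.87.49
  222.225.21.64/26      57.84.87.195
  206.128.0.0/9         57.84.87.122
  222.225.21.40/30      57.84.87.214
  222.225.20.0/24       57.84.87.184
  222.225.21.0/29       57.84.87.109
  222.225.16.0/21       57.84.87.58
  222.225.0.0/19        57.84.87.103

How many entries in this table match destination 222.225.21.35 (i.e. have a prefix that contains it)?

Prefixes containing 222.225.21.35:
  222.225.0.0/18 (222.225.0.0 - 222.225.63.255)
  222.225.0.0/19 (222.225.0.0 - 222.225.31.255)
  222.225.16.0/21 (222.225.16.0 - 222.225.23.255)
Total matching entries: 3.

3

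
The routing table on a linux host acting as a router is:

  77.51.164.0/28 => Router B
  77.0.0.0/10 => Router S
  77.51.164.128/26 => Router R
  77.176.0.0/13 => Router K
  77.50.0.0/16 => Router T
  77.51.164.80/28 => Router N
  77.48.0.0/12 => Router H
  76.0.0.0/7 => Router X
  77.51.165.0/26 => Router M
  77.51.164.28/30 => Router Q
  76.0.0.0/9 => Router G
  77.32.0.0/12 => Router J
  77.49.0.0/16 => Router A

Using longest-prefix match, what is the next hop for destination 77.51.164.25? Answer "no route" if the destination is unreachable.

Router H

Routes whose prefix contains 77.51.164.25:
  76.0.0.0/7 (76.0.0.0 - 77.255.255.255) -> Router X
  77.0.0.0/10 (77.0.0.0 - 77.63.255.255) -> Router S
  77.48.0.0/12 (77.48.0.0 - 77.63.255.255) -> Router H
More-specific entries that do NOT match:
  77.51.164.28/30 (77.51.164.28 - 77.51.164.31) does not contain 77.51.164.25
  77.51.164.0/28 (77.51.164.0 - 77.51.164.15) does not contain 77.51.164.25
  77.51.164.80/28 (77.51.164.80 - 77.51.164.95) does not contain 77.51.164.25
  77.51.164.128/26 (77.51.164.128 - 77.51.164.191) does not contain 77.51.164.25
  77.51.165.0/26 (77.51.165.0 - 77.51.165.63) does not contain 77.51.164.25
  77.50.0.0/16 (77.50.0.0 - 77.50.255.255) does not contain 77.51.164.25
  77.49.0.0/16 (77.49.0.0 - 77.49.255.255) does not contain 77.51.164.25
  77.176.0.0/13 (77.176.0.0 - 77.183.255.255) does not contain 77.51.164.25
Longest matching prefix is /12 -> next hop Router H.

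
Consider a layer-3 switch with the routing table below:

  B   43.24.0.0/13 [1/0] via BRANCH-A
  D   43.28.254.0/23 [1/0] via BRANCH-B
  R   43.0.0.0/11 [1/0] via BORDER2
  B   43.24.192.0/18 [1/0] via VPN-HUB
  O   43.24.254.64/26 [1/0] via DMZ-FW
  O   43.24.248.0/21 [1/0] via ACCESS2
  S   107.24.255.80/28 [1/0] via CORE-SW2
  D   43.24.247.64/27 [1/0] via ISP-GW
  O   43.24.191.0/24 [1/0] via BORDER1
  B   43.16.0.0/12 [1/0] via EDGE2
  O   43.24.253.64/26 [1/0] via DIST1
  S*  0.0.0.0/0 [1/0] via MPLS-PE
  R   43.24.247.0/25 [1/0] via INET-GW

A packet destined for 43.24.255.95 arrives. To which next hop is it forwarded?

Routes whose prefix contains 43.24.255.95:
  0.0.0.0/0 (default, matches everything) -> MPLS-PE
  43.0.0.0/11 (43.0.0.0 - 43.31.255.255) -> BORDER2
  43.16.0.0/12 (43.16.0.0 - 43.31.255.255) -> EDGE2
  43.24.0.0/13 (43.24.0.0 - 43.31.255.255) -> BRANCH-A
  43.24.192.0/18 (43.24.192.0 - 43.24.255.255) -> VPN-HUB
  43.24.248.0/21 (43.24.248.0 - 43.24.255.255) -> ACCESS2
More-specific entries that do NOT match:
  107.24.255.80/28 (107.24.255.80 - 107.24.255.95) does not contain 43.24.255.95
  43.24.247.64/27 (43.24.247.64 - 43.24.247.95) does not contain 43.24.255.95
  43.24.254.64/26 (43.24.254.64 - 43.24.254.127) does not contain 43.24.255.95
  43.24.253.64/26 (43.24.253.64 - 43.24.253.127) does not contain 43.24.255.95
  43.24.247.0/25 (43.24.247.0 - 43.24.247.127) does not contain 43.24.255.95
  43.24.191.0/24 (43.24.191.0 - 43.24.191.255) does not contain 43.24.255.95
  43.28.254.0/23 (43.28.254.0 - 43.28.255.255) does not contain 43.24.255.95
Longest matching prefix is /21 -> next hop ACCESS2.

ACCESS2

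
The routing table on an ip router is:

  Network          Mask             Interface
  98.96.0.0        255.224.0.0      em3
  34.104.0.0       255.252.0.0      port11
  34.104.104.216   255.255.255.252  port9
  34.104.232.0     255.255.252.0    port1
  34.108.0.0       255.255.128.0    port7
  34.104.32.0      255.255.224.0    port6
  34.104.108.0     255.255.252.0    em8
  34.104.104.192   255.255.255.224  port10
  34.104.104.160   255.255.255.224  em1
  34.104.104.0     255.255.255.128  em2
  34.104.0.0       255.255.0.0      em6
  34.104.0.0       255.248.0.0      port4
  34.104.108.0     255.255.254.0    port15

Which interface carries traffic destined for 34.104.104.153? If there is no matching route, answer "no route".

Routes whose prefix contains 34.104.104.153:
  34.104.0.0/13 (34.104.0.0 - 34.111.255.255) -> port4
  34.104.0.0/14 (34.104.0.0 - 34.107.255.255) -> port11
  34.104.0.0/16 (34.104.0.0 - 34.104.255.255) -> em6
More-specific entries that do NOT match:
  34.104.104.216/30 (34.104.104.216 - 34.104.104.219) does not contain 34.104.104.153
  34.104.104.192/27 (34.104.104.192 - 34.104.104.223) does not contain 34.104.104.153
  34.104.104.160/27 (34.104.104.160 - 34.104.104.191) does not contain 34.104.104.153
  34.104.104.0/25 (34.104.104.0 - 34.104.104.127) does not contain 34.104.104.153
  34.104.108.0/23 (34.104.108.0 - 34.104.109.255) does not contain 34.104.104.153
  34.104.232.0/22 (34.104.232.0 - 34.104.235.255) does not contain 34.104.104.153
  34.104.108.0/22 (34.104.108.0 - 34.104.111.255) does not contain 34.104.104.153
  34.104.32.0/19 (34.104.32.0 - 34.104.63.255) does not contain 34.104.104.153
  34.108.0.0/17 (34.108.0.0 - 34.108.127.255) does not contain 34.104.104.153
Longest matching prefix is /16 -> interface em6.

em6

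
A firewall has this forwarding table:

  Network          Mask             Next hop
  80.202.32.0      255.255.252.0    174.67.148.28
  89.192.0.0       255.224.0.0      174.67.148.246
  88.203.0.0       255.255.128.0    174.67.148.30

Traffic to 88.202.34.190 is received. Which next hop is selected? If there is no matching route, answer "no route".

No entry's prefix contains 88.202.34.190; there is no default route.

no route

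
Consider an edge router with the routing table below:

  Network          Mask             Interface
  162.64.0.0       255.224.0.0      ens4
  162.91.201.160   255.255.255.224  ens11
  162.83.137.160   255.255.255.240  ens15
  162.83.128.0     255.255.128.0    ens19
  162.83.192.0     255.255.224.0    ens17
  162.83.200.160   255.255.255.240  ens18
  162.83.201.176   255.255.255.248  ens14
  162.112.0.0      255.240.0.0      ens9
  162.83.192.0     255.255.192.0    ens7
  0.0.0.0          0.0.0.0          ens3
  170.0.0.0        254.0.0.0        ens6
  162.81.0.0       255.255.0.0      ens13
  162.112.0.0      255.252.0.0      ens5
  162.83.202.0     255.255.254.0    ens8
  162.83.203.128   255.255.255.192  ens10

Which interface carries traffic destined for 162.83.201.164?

ens17

Routes whose prefix contains 162.83.201.164:
  0.0.0.0/0 (default, matches everything) -> ens3
  162.64.0.0/11 (162.64.0.0 - 162.95.255.255) -> ens4
  162.83.128.0/17 (162.83.128.0 - 162.83.255.255) -> ens19
  162.83.192.0/18 (162.83.192.0 - 162.83.255.255) -> ens7
  162.83.192.0/19 (162.83.192.0 - 162.83.223.255) -> ens17
More-specific entries that do NOT match:
  162.83.201.176/29 (162.83.201.176 - 162.83.201.183) does not contain 162.83.201.164
  162.83.137.160/28 (162.83.137.160 - 162.83.137.175) does not contain 162.83.201.164
  162.83.200.160/28 (162.83.200.160 - 162.83.200.175) does not contain 162.83.201.164
  162.91.201.160/27 (162.91.201.160 - 162.91.201.191) does not contain 162.83.201.164
  162.83.203.128/26 (162.83.203.128 - 162.83.203.191) does not contain 162.83.201.164
  162.83.202.0/23 (162.83.202.0 - 162.83.203.255) does not contain 162.83.201.164
Longest matching prefix is /19 -> interface ens17.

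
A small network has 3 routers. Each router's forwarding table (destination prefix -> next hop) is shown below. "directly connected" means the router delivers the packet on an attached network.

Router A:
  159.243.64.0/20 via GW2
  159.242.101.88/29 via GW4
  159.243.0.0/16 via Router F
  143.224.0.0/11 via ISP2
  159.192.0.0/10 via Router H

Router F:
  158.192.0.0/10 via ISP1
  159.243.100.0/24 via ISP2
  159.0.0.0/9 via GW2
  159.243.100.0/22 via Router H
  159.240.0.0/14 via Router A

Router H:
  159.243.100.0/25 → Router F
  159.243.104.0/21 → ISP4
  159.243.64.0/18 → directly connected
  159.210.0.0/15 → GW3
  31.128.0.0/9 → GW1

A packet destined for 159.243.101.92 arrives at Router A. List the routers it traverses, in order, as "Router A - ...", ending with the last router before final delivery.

At Router A: longest match for 159.243.101.92 is 159.243.0.0/16 -> Router F
At Router F: longest match for 159.243.101.92 is 159.243.100.0/22 -> Router H
At Router H: longest match for 159.243.101.92 is 159.243.64.0/18 -> directly connected

Router A - Router F - Router H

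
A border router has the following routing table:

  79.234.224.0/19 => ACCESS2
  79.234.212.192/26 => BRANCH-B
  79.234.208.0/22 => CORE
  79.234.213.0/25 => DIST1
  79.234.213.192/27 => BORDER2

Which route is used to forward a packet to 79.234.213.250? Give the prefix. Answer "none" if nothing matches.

79.234.213.250 is outside every listed prefix and there is no default route.

none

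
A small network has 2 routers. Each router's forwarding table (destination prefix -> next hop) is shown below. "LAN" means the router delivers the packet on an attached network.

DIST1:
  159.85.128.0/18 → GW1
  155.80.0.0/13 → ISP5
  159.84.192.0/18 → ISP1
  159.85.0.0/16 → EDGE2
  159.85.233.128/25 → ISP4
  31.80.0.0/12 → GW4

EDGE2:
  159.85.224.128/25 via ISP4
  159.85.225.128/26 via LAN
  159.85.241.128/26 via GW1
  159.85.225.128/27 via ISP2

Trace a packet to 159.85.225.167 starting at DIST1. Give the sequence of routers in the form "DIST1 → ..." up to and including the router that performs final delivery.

At DIST1: longest match for 159.85.225.167 is 159.85.0.0/16 -> EDGE2
At EDGE2: longest match for 159.85.225.167 is 159.85.225.128/26 -> LAN

DIST1 → EDGE2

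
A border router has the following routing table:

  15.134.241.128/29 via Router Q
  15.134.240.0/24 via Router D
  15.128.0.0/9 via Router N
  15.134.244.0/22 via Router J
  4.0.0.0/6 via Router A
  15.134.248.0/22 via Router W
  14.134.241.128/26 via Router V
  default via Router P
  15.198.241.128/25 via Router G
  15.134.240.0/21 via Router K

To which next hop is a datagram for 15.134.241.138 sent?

Routes whose prefix contains 15.134.241.138:
  0.0.0.0/0 (default, matches everything) -> Router P
  15.128.0.0/9 (15.128.0.0 - 15.255.255.255) -> Router N
  15.134.240.0/21 (15.134.240.0 - 15.134.247.255) -> Router K
More-specific entries that do NOT match:
  15.134.241.128/29 (15.134.241.128 - 15.134.241.135) does not contain 15.134.241.138
  14.134.241.128/26 (14.134.241.128 - 14.134.241.191) does not contain 15.134.241.138
  15.198.241.128/25 (15.198.241.128 - 15.198.241.255) does not contain 15.134.241.138
  15.134.240.0/24 (15.134.240.0 - 15.134.240.255) does not contain 15.134.241.138
  15.134.244.0/22 (15.134.244.0 - 15.134.247.255) does not contain 15.134.241.138
  15.134.248.0/22 (15.134.248.0 - 15.134.251.255) does not contain 15.134.241.138
Longest matching prefix is /21 -> next hop Router K.

Router K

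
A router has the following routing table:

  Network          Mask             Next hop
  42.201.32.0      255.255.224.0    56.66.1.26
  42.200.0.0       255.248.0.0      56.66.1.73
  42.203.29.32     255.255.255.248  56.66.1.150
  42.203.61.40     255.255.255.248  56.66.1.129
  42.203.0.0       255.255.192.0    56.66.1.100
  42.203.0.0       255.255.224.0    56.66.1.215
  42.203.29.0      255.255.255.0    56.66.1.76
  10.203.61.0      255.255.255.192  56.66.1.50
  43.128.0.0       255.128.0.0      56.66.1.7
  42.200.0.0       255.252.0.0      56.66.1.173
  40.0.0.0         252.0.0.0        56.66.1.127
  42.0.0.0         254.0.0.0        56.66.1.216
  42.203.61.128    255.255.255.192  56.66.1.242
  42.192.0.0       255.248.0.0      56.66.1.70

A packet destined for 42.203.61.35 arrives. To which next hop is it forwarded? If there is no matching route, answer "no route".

Routes whose prefix contains 42.203.61.35:
  40.0.0.0/6 (40.0.0.0 - 43.255.255.255) -> 56.66.1.127
  42.0.0.0/7 (42.0.0.0 - 43.255.255.255) -> 56.66.1.216
  42.200.0.0/13 (42.200.0.0 - 42.207.255.255) -> 56.66.1.73
  42.200.0.0/14 (42.200.0.0 - 42.203.255.255) -> 56.66.1.173
  42.203.0.0/18 (42.203.0.0 - 42.203.63.255) -> 56.66.1.100
More-specific entries that do NOT match:
  42.203.29.32/29 (42.203.29.32 - 42.203.29.39) does not contain 42.203.61.35
  42.203.61.40/29 (42.203.61.40 - 42.203.61.47) does not contain 42.203.61.35
  10.203.61.0/26 (10.203.61.0 - 10.203.61.63) does not contain 42.203.61.35
  42.203.61.128/26 (42.203.61.128 - 42.203.61.191) does not contain 42.203.61.35
  42.203.29.0/24 (42.203.29.0 - 42.203.29.255) does not contain 42.203.61.35
  42.201.32.0/19 (42.201.32.0 - 42.201.63.255) does not contain 42.203.61.35
  42.203.0.0/19 (42.203.0.0 - 42.203.31.255) does not contain 42.203.61.35
Longest matching prefix is /18 -> next hop 56.66.1.100.

56.66.1.100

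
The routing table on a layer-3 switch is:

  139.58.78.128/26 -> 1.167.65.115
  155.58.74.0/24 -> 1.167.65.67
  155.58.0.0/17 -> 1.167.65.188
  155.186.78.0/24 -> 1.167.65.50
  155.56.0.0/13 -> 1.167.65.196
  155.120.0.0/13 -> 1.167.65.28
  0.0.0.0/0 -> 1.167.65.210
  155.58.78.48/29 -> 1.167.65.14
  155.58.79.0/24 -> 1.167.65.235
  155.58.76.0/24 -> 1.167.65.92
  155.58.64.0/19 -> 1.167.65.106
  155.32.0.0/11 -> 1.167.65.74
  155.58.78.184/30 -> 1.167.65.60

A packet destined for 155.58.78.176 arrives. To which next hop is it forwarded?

1.167.65.106

Routes whose prefix contains 155.58.78.176:
  0.0.0.0/0 (default, matches everything) -> 1.167.65.210
  155.32.0.0/11 (155.32.0.0 - 155.63.255.255) -> 1.167.65.74
  155.56.0.0/13 (155.56.0.0 - 155.63.255.255) -> 1.167.65.196
  155.58.0.0/17 (155.58.0.0 - 155.58.127.255) -> 1.167.65.188
  155.58.64.0/19 (155.58.64.0 - 155.58.95.255) -> 1.167.65.106
More-specific entries that do NOT match:
  155.58.78.184/30 (155.58.78.184 - 155.58.78.187) does not contain 155.58.78.176
  155.58.78.48/29 (155.58.78.48 - 155.58.78.55) does not contain 155.58.78.176
  139.58.78.128/26 (139.58.78.128 - 139.58.78.191) does not contain 155.58.78.176
  155.58.74.0/24 (155.58.74.0 - 155.58.74.255) does not contain 155.58.78.176
  155.186.78.0/24 (155.186.78.0 - 155.186.78.255) does not contain 155.58.78.176
  155.58.79.0/24 (155.58.79.0 - 155.58.79.255) does not contain 155.58.78.176
  155.58.76.0/24 (155.58.76.0 - 155.58.76.255) does not contain 155.58.78.176
Longest matching prefix is /19 -> next hop 1.167.65.106.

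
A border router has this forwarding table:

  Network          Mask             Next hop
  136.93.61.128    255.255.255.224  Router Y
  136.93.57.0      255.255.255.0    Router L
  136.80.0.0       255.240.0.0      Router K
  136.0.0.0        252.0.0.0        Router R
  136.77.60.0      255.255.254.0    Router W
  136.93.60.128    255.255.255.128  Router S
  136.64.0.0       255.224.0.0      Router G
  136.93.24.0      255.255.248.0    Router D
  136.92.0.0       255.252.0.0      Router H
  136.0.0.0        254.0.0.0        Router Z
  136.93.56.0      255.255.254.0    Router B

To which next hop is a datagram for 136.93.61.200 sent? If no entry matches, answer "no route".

Routes whose prefix contains 136.93.61.200:
  136.0.0.0/6 (136.0.0.0 - 139.255.255.255) -> Router R
  136.0.0.0/7 (136.0.0.0 - 137.255.255.255) -> Router Z
  136.64.0.0/11 (136.64.0.0 - 136.95.255.255) -> Router G
  136.80.0.0/12 (136.80.0.0 - 136.95.255.255) -> Router K
  136.92.0.0/14 (136.92.0.0 - 136.95.255.255) -> Router H
More-specific entries that do NOT match:
  136.93.61.128/27 (136.93.61.128 - 136.93.61.159) does not contain 136.93.61.200
  136.93.60.128/25 (136.93.60.128 - 136.93.60.255) does not contain 136.93.61.200
  136.93.57.0/24 (136.93.57.0 - 136.93.57.255) does not contain 136.93.61.200
  136.77.60.0/23 (136.77.60.0 - 136.77.61.255) does not contain 136.93.61.200
  136.93.56.0/23 (136.93.56.0 - 136.93.57.255) does not contain 136.93.61.200
  136.93.24.0/21 (136.93.24.0 - 136.93.31.255) does not contain 136.93.61.200
Longest matching prefix is /14 -> next hop Router H.

Router H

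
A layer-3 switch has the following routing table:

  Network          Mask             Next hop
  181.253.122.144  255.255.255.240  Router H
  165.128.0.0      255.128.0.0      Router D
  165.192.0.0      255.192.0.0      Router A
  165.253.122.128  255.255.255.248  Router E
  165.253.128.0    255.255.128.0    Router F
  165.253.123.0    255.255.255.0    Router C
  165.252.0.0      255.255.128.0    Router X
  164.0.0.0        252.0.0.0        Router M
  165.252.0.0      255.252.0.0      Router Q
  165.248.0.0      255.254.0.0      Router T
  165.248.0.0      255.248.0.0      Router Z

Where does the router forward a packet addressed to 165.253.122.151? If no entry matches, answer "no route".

Router Q

Routes whose prefix contains 165.253.122.151:
  164.0.0.0/6 (164.0.0.0 - 167.255.255.255) -> Router M
  165.128.0.0/9 (165.128.0.0 - 165.255.255.255) -> Router D
  165.192.0.0/10 (165.192.0.0 - 165.255.255.255) -> Router A
  165.248.0.0/13 (165.248.0.0 - 165.255.255.255) -> Router Z
  165.252.0.0/14 (165.252.0.0 - 165.255.255.255) -> Router Q
More-specific entries that do NOT match:
  165.253.122.128/29 (165.253.122.128 - 165.253.122.135) does not contain 165.253.122.151
  181.253.122.144/28 (181.253.122.144 - 181.253.122.159) does not contain 165.253.122.151
  165.253.123.0/24 (165.253.123.0 - 165.253.123.255) does not contain 165.253.122.151
  165.253.128.0/17 (165.253.128.0 - 165.253.255.255) does not contain 165.253.122.151
  165.252.0.0/17 (165.252.0.0 - 165.252.127.255) does not contain 165.253.122.151
  165.248.0.0/15 (165.248.0.0 - 165.249.255.255) does not contain 165.253.122.151
Longest matching prefix is /14 -> next hop Router Q.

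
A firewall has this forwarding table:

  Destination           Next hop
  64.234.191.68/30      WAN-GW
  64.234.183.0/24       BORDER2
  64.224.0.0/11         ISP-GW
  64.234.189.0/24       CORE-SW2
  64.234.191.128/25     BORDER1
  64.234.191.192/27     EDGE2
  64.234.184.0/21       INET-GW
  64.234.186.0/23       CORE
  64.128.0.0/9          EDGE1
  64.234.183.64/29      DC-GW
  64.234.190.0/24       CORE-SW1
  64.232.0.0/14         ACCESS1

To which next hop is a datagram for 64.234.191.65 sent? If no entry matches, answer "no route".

Routes whose prefix contains 64.234.191.65:
  64.128.0.0/9 (64.128.0.0 - 64.255.255.255) -> EDGE1
  64.224.0.0/11 (64.224.0.0 - 64.255.255.255) -> ISP-GW
  64.232.0.0/14 (64.232.0.0 - 64.235.255.255) -> ACCESS1
  64.234.184.0/21 (64.234.184.0 - 64.234.191.255) -> INET-GW
More-specific entries that do NOT match:
  64.234.191.68/30 (64.234.191.68 - 64.234.191.71) does not contain 64.234.191.65
  64.234.183.64/29 (64.234.183.64 - 64.234.183.71) does not contain 64.234.191.65
  64.234.191.192/27 (64.234.191.192 - 64.234.191.223) does not contain 64.234.191.65
  64.234.191.128/25 (64.234.191.128 - 64.234.191.255) does not contain 64.234.191.65
  64.234.183.0/24 (64.234.183.0 - 64.234.183.255) does not contain 64.234.191.65
  64.234.189.0/24 (64.234.189.0 - 64.234.189.255) does not contain 64.234.191.65
  64.234.190.0/24 (64.234.190.0 - 64.234.190.255) does not contain 64.234.191.65
  64.234.186.0/23 (64.234.186.0 - 64.234.187.255) does not contain 64.234.191.65
Longest matching prefix is /21 -> next hop INET-GW.

INET-GW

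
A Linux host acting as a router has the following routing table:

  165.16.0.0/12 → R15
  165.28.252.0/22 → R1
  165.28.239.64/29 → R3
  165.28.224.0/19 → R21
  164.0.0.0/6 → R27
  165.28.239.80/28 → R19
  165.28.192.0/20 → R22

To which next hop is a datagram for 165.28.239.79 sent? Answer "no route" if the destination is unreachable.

Routes whose prefix contains 165.28.239.79:
  164.0.0.0/6 (164.0.0.0 - 167.255.255.255) -> R27
  165.16.0.0/12 (165.16.0.0 - 165.31.255.255) -> R15
  165.28.224.0/19 (165.28.224.0 - 165.28.255.255) -> R21
More-specific entries that do NOT match:
  165.28.239.64/29 (165.28.239.64 - 165.28.239.71) does not contain 165.28.239.79
  165.28.239.80/28 (165.28.239.80 - 165.28.239.95) does not contain 165.28.239.79
  165.28.252.0/22 (165.28.252.0 - 165.28.255.255) does not contain 165.28.239.79
  165.28.192.0/20 (165.28.192.0 - 165.28.207.255) does not contain 165.28.239.79
Longest matching prefix is /19 -> next hop R21.

R21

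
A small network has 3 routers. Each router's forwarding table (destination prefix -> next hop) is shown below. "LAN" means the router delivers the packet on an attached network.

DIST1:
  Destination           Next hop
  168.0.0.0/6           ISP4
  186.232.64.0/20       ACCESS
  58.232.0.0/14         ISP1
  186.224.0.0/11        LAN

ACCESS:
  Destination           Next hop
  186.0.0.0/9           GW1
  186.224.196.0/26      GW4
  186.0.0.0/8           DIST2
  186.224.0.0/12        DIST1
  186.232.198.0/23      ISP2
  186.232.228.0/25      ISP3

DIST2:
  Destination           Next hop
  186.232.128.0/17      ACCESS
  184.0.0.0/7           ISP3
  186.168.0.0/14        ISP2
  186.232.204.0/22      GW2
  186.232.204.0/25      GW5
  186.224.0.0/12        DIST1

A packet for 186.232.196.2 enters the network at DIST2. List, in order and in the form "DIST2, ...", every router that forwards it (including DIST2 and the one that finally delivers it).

At DIST2: longest match for 186.232.196.2 is 186.232.128.0/17 -> ACCESS
At ACCESS: longest match for 186.232.196.2 is 186.224.0.0/12 -> DIST1
At DIST1: longest match for 186.232.196.2 is 186.224.0.0/11 -> LAN

DIST2, ACCESS, DIST1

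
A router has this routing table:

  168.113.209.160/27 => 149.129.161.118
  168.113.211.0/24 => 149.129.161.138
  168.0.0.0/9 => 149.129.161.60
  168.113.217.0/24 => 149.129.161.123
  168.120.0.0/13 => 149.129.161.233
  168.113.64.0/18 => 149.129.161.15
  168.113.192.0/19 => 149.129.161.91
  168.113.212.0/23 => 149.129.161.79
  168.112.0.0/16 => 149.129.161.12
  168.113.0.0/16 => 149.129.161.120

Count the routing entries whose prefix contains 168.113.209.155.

Prefixes containing 168.113.209.155:
  168.0.0.0/9 (168.0.0.0 - 168.127.255.255)
  168.113.0.0/16 (168.113.0.0 - 168.113.255.255)
  168.113.192.0/19 (168.113.192.0 - 168.113.223.255)
Total matching entries: 3.

3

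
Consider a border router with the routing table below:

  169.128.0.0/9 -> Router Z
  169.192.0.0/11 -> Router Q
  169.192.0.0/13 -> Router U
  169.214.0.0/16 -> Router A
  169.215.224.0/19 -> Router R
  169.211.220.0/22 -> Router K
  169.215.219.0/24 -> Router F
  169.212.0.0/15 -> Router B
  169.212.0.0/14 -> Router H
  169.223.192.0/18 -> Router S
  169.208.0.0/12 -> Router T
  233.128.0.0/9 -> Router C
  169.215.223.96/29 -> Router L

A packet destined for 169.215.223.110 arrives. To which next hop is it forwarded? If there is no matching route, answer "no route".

Router H

Routes whose prefix contains 169.215.223.110:
  169.128.0.0/9 (169.128.0.0 - 169.255.255.255) -> Router Z
  169.192.0.0/11 (169.192.0.0 - 169.223.255.255) -> Router Q
  169.208.0.0/12 (169.208.0.0 - 169.223.255.255) -> Router T
  169.212.0.0/14 (169.212.0.0 - 169.215.255.255) -> Router H
More-specific entries that do NOT match:
  169.215.223.96/29 (169.215.223.96 - 169.215.223.103) does not contain 169.215.223.110
  169.215.219.0/24 (169.215.219.0 - 169.215.219.255) does not contain 169.215.223.110
  169.211.220.0/22 (169.211.220.0 - 169.211.223.255) does not contain 169.215.223.110
  169.215.224.0/19 (169.215.224.0 - 169.215.255.255) does not contain 169.215.223.110
  169.223.192.0/18 (169.223.192.0 - 169.223.255.255) does not contain 169.215.223.110
  169.214.0.0/16 (169.214.0.0 - 169.214.255.255) does not contain 169.215.223.110
  169.212.0.0/15 (169.212.0.0 - 169.213.255.255) does not contain 169.215.223.110
Longest matching prefix is /14 -> next hop Router H.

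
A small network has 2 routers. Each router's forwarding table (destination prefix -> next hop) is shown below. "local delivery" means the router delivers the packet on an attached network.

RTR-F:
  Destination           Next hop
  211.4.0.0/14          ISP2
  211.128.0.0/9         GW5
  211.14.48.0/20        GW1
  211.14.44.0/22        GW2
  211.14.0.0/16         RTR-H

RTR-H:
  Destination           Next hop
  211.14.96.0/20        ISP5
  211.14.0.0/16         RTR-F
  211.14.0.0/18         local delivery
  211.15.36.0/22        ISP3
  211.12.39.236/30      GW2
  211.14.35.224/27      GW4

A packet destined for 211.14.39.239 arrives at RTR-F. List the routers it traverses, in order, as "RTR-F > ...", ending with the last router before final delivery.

At RTR-F: longest match for 211.14.39.239 is 211.14.0.0/16 -> RTR-H
At RTR-H: longest match for 211.14.39.239 is 211.14.0.0/18 -> local delivery

RTR-F > RTR-H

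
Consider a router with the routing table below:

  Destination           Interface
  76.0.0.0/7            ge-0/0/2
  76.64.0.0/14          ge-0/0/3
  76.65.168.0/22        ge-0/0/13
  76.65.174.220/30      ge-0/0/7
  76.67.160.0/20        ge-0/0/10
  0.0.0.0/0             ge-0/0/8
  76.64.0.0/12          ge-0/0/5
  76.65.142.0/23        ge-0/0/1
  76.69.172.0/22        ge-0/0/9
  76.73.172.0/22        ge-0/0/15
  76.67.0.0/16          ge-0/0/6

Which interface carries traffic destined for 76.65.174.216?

Routes whose prefix contains 76.65.174.216:
  0.0.0.0/0 (default, matches everything) -> ge-0/0/8
  76.0.0.0/7 (76.0.0.0 - 77.255.255.255) -> ge-0/0/2
  76.64.0.0/12 (76.64.0.0 - 76.79.255.255) -> ge-0/0/5
  76.64.0.0/14 (76.64.0.0 - 76.67.255.255) -> ge-0/0/3
More-specific entries that do NOT match:
  76.65.174.220/30 (76.65.174.220 - 76.65.174.223) does not contain 76.65.174.216
  76.65.142.0/23 (76.65.142.0 - 76.65.143.255) does not contain 76.65.174.216
  76.65.168.0/22 (76.65.168.0 - 76.65.171.255) does not contain 76.65.174.216
  76.69.172.0/22 (76.69.172.0 - 76.69.175.255) does not contain 76.65.174.216
  76.73.172.0/22 (76.73.172.0 - 76.73.175.255) does not contain 76.65.174.216
  76.67.160.0/20 (76.67.160.0 - 76.67.175.255) does not contain 76.65.174.216
  76.67.0.0/16 (76.67.0.0 - 76.67.255.255) does not contain 76.65.174.216
Longest matching prefix is /14 -> interface ge-0/0/3.

ge-0/0/3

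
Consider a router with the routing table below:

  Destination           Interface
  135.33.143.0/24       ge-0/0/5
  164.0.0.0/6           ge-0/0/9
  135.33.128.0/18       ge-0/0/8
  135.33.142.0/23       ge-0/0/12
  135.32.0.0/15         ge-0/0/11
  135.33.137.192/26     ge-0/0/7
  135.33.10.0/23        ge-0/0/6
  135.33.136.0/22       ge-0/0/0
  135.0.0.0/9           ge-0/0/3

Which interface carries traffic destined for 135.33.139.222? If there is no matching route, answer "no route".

ge-0/0/0

Routes whose prefix contains 135.33.139.222:
  135.0.0.0/9 (135.0.0.0 - 135.127.255.255) -> ge-0/0/3
  135.32.0.0/15 (135.32.0.0 - 135.33.255.255) -> ge-0/0/11
  135.33.128.0/18 (135.33.128.0 - 135.33.191.255) -> ge-0/0/8
  135.33.136.0/22 (135.33.136.0 - 135.33.139.255) -> ge-0/0/0
More-specific entries that do NOT match:
  135.33.137.192/26 (135.33.137.192 - 135.33.137.255) does not contain 135.33.139.222
  135.33.143.0/24 (135.33.143.0 - 135.33.143.255) does not contain 135.33.139.222
  135.33.142.0/23 (135.33.142.0 - 135.33.143.255) does not contain 135.33.139.222
  135.33.10.0/23 (135.33.10.0 - 135.33.11.255) does not contain 135.33.139.222
Longest matching prefix is /22 -> interface ge-0/0/0.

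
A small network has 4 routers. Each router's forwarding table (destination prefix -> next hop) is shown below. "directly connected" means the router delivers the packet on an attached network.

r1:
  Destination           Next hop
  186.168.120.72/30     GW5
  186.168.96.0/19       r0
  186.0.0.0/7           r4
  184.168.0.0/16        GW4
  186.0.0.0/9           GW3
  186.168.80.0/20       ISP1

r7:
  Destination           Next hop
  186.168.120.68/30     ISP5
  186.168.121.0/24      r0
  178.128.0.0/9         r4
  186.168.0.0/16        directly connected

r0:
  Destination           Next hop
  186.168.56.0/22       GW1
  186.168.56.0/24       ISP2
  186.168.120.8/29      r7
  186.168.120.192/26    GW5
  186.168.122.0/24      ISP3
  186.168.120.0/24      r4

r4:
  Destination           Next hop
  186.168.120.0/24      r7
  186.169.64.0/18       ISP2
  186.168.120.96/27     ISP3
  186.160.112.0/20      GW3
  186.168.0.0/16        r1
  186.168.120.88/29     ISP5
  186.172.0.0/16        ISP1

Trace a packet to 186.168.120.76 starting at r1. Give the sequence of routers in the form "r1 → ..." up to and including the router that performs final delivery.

r1 → r0 → r4 → r7

At r1: longest match for 186.168.120.76 is 186.168.96.0/19 -> r0
At r0: longest match for 186.168.120.76 is 186.168.120.0/24 -> r4
At r4: longest match for 186.168.120.76 is 186.168.120.0/24 -> r7
At r7: longest match for 186.168.120.76 is 186.168.0.0/16 -> directly connected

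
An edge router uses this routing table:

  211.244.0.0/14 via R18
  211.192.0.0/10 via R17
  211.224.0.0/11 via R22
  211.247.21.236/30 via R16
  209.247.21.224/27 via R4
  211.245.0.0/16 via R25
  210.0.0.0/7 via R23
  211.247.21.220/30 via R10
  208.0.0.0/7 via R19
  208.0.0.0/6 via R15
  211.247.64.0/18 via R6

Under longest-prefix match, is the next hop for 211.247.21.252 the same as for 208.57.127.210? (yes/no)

211.247.21.252: longest match 211.244.0.0/14 -> R18
208.57.127.210: longest match 208.0.0.0/7 -> R19

no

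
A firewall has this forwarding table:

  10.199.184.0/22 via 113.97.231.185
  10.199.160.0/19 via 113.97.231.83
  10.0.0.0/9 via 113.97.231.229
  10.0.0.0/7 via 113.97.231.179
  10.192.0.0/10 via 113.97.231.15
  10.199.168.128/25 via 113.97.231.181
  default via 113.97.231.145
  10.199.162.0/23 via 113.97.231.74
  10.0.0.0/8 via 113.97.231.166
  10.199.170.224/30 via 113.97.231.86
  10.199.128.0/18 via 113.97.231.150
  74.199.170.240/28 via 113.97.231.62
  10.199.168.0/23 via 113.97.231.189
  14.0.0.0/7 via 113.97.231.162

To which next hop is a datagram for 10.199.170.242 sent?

113.97.231.83

Routes whose prefix contains 10.199.170.242:
  0.0.0.0/0 (default, matches everything) -> 113.97.231.145
  10.0.0.0/7 (10.0.0.0 - 11.255.255.255) -> 113.97.231.179
  10.0.0.0/8 (10.0.0.0 - 10.255.255.255) -> 113.97.231.166
  10.192.0.0/10 (10.192.0.0 - 10.255.255.255) -> 113.97.231.15
  10.199.128.0/18 (10.199.128.0 - 10.199.191.255) -> 113.97.231.150
  10.199.160.0/19 (10.199.160.0 - 10.199.191.255) -> 113.97.231.83
More-specific entries that do NOT match:
  10.199.170.224/30 (10.199.170.224 - 10.199.170.227) does not contain 10.199.170.242
  74.199.170.240/28 (74.199.170.240 - 74.199.170.255) does not contain 10.199.170.242
  10.199.168.128/25 (10.199.168.128 - 10.199.168.255) does not contain 10.199.170.242
  10.199.162.0/23 (10.199.162.0 - 10.199.163.255) does not contain 10.199.170.242
  10.199.168.0/23 (10.199.168.0 - 10.199.169.255) does not contain 10.199.170.242
  10.199.184.0/22 (10.199.184.0 - 10.199.187.255) does not contain 10.199.170.242
Longest matching prefix is /19 -> next hop 113.97.231.83.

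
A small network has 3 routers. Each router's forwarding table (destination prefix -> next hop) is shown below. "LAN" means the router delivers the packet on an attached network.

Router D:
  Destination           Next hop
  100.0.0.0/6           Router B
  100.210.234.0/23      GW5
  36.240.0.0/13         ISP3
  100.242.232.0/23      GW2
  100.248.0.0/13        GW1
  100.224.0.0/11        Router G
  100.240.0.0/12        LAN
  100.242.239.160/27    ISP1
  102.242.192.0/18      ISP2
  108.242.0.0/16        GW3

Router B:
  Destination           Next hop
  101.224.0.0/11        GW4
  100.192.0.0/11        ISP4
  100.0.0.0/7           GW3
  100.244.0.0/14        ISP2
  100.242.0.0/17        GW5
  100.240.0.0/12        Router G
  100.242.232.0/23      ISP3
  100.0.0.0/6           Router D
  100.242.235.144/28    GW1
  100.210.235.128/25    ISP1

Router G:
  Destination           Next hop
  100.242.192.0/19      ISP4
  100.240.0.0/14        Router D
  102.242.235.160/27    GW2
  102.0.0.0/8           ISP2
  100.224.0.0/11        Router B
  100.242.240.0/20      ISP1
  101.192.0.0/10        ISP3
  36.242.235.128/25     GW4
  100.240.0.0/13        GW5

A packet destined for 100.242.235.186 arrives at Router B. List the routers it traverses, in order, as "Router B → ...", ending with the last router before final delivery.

Router B → Router G → Router D

At Router B: longest match for 100.242.235.186 is 100.240.0.0/12 -> Router G
At Router G: longest match for 100.242.235.186 is 100.240.0.0/14 -> Router D
At Router D: longest match for 100.242.235.186 is 100.240.0.0/12 -> LAN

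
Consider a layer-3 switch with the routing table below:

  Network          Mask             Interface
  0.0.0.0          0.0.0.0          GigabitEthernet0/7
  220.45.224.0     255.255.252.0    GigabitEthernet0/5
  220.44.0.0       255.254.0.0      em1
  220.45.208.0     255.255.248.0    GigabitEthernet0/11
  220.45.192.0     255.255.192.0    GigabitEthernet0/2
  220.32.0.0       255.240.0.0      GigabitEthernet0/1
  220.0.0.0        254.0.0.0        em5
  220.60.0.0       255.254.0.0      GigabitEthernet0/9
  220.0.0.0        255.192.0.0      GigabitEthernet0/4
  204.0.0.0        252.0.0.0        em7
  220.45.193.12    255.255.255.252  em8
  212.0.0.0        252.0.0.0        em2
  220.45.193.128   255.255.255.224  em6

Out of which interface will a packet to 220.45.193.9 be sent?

GigabitEthernet0/2

Routes whose prefix contains 220.45.193.9:
  0.0.0.0/0 (default, matches everything) -> GigabitEthernet0/7
  220.0.0.0/7 (220.0.0.0 - 221.255.255.255) -> em5
  220.0.0.0/10 (220.0.0.0 - 220.63.255.255) -> GigabitEthernet0/4
  220.32.0.0/12 (220.32.0.0 - 220.47.255.255) -> GigabitEthernet0/1
  220.44.0.0/15 (220.44.0.0 - 220.45.255.255) -> em1
  220.45.192.0/18 (220.45.192.0 - 220.45.255.255) -> GigabitEthernet0/2
More-specific entries that do NOT match:
  220.45.193.12/30 (220.45.193.12 - 220.45.193.15) does not contain 220.45.193.9
  220.45.193.128/27 (220.45.193.128 - 220.45.193.159) does not contain 220.45.193.9
  220.45.224.0/22 (220.45.224.0 - 220.45.227.255) does not contain 220.45.193.9
  220.45.208.0/21 (220.45.208.0 - 220.45.215.255) does not contain 220.45.193.9
Longest matching prefix is /18 -> interface GigabitEthernet0/2.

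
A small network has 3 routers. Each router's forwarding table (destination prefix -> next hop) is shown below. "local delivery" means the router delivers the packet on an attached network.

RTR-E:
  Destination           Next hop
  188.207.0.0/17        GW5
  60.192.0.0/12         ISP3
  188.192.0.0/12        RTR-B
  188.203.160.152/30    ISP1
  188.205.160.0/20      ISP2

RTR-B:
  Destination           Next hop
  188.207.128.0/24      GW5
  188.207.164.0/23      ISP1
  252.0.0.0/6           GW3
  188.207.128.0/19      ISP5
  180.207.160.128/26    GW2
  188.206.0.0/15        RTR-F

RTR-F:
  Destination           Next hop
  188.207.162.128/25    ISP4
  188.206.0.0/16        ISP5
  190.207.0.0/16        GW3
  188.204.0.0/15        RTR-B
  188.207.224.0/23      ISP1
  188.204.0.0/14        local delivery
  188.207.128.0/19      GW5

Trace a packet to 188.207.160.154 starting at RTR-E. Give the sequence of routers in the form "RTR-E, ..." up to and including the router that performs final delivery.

RTR-E, RTR-B, RTR-F

At RTR-E: longest match for 188.207.160.154 is 188.192.0.0/12 -> RTR-B
At RTR-B: longest match for 188.207.160.154 is 188.206.0.0/15 -> RTR-F
At RTR-F: longest match for 188.207.160.154 is 188.204.0.0/14 -> local delivery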